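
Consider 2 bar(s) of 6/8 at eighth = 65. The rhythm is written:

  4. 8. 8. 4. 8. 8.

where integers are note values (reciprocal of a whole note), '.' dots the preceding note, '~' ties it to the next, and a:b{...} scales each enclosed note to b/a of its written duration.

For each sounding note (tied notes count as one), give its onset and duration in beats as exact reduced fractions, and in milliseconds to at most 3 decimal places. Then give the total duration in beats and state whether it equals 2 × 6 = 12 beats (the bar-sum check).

1) 0.0ms=0b +2769.231ms=3b
2) 2769.231ms=3b +1384.615ms=3/2b
3) 4153.846ms=9/2b +1384.615ms=3/2b
4) 5538.462ms=6b +2769.231ms=3b
5) 8307.692ms=9b +1384.615ms=3/2b
6) 9692.308ms=21/2b +1384.615ms=3/2b
Σ=12b of 12 (65bpm 6/8) — PASS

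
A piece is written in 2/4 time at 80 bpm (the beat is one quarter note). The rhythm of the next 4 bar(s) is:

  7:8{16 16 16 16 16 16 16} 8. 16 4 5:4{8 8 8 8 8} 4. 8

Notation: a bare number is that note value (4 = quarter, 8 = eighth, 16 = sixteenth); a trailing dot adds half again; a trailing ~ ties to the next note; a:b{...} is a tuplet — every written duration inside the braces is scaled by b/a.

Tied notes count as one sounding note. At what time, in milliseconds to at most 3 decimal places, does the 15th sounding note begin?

note 15 onset = 28/5b = 4200.0ms

1. 0.0ms @ 0 + 214.286ms (2/7)
2. 214.286ms @ 2/7 + 214.286ms (2/7)
3. 428.571ms @ 4/7 + 214.286ms (2/7)
4. 642.857ms @ 6/7 + 214.286ms (2/7)
5. 857.143ms @ 8/7 + 214.286ms (2/7)
6. 1071.429ms @ 10/7 + 214.286ms (2/7)
7. 1285.714ms @ 12/7 + 214.286ms (2/7)
8. 1500.0ms @ 2 + 562.5ms (3/4)
9. 2062.5ms @ 11/4 + 187.5ms (1/4)
10. 2250.0ms @ 3 + 750.0ms (1)
11. 3000.0ms @ 4 + 300.0ms (2/5)
12. 3300.0ms @ 22/5 + 300.0ms (2/5)
13. 3600.0ms @ 24/5 + 300.0ms (2/5)
14. 3900.0ms @ 26/5 + 300.0ms (2/5)
15. 4200.0ms @ 28/5 + 300.0ms (2/5)
16. 4500.0ms @ 6 + 1125.0ms (3/2)
17. 5625.0ms @ 15/2 + 375.0ms (1/2)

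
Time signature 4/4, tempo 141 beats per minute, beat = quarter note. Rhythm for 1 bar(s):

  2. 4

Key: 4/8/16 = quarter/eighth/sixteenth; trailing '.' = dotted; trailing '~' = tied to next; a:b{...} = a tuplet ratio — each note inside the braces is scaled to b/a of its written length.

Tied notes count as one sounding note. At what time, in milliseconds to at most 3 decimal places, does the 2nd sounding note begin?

1. 0.0ms @ 0 + 1276.596ms (3)
2. 1276.596ms @ 3 + 425.532ms (1)

note 2 onset = 3b = 1276.596ms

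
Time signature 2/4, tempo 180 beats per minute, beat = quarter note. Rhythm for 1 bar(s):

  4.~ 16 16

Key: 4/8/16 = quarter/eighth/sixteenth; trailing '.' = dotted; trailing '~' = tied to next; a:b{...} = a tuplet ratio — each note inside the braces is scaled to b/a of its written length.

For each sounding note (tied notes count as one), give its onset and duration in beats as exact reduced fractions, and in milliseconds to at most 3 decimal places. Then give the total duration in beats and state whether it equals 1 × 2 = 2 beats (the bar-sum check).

1) 0.0ms=0b +583.333ms=7/4b
2) 583.333ms=7/4b +83.333ms=1/4b
Σ=2b of 2 (180bpm 2/4) — PASS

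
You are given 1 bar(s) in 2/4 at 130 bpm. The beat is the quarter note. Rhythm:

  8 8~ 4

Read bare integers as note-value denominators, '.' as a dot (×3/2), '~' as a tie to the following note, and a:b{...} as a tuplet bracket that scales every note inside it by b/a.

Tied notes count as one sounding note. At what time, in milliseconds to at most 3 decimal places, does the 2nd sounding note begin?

1. 0.0ms @ 0 + 230.769ms (1/2)
2. 230.769ms @ 1/2 + 692.308ms (3/2)

note 2 onset = 1/2b = 230.769ms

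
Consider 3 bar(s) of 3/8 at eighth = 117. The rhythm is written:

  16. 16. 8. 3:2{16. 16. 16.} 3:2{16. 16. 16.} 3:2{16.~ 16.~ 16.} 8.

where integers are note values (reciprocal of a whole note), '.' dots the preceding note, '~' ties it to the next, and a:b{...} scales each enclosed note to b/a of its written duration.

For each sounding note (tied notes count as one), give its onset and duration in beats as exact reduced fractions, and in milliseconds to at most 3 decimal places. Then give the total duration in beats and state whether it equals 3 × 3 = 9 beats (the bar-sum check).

1) 0.0ms=0b +384.615ms=3/4b
2) 384.615ms=3/4b +384.615ms=3/4b
3) 769.231ms=3/2b +769.231ms=3/2b
4) 1538.462ms=3b +256.41ms=1/2b
5) 1794.872ms=7/2b +256.41ms=1/2b
6) 2051.282ms=4b +256.41ms=1/2b
7) 2307.692ms=9/2b +256.41ms=1/2b
8) 2564.103ms=5b +256.41ms=1/2b
9) 2820.513ms=11/2b +256.41ms=1/2b
10) 3076.923ms=6b +769.231ms=3/2b
11) 3846.154ms=15/2b +769.231ms=3/2b
Σ=9b of 9 (117bpm 3/8) — PASS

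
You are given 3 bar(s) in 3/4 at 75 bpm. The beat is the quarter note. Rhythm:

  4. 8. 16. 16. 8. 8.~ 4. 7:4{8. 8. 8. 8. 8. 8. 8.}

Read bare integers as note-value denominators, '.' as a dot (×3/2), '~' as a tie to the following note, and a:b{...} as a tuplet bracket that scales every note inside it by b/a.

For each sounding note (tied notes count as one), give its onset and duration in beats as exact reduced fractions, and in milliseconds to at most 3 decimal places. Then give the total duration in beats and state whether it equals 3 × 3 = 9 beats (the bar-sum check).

1) 0.0ms=0b +1200.0ms=3/2b
2) 1200.0ms=3/2b +600.0ms=3/4b
3) 1800.0ms=9/4b +300.0ms=3/8b
4) 2100.0ms=21/8b +300.0ms=3/8b
5) 2400.0ms=3b +600.0ms=3/4b
6) 3000.0ms=15/4b +1800.0ms=9/4b
7) 4800.0ms=6b +342.857ms=3/7b
8) 5142.857ms=45/7b +342.857ms=3/7b
9) 5485.714ms=48/7b +342.857ms=3/7b
10) 5828.571ms=51/7b +342.857ms=3/7b
11) 6171.429ms=54/7b +342.857ms=3/7b
12) 6514.286ms=57/7b +342.857ms=3/7b
13) 6857.143ms=60/7b +342.857ms=3/7b
Σ=9b of 9 (75bpm 3/4) — PASS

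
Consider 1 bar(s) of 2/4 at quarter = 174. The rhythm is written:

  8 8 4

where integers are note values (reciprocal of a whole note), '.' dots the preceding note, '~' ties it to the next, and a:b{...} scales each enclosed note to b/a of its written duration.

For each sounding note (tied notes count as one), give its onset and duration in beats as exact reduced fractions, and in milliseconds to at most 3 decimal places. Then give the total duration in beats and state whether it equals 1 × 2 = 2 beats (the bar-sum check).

1) 0.0ms=0b +172.414ms=1/2b
2) 172.414ms=1/2b +172.414ms=1/2b
3) 344.828ms=1b +344.828ms=1b
Σ=2b of 2 (174bpm 2/4) — PASS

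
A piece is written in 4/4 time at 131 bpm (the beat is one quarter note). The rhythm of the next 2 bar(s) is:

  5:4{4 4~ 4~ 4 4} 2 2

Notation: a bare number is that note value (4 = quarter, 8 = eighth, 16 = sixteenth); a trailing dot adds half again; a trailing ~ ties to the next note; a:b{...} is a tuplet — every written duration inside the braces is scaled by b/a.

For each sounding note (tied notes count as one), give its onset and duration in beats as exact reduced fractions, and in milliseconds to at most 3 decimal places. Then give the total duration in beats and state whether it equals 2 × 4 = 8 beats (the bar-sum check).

1) 0.0ms=0b +366.412ms=4/5b
2) 366.412ms=4/5b +1099.237ms=12/5b
3) 1465.649ms=16/5b +366.412ms=4/5b
4) 1832.061ms=4b +916.031ms=2b
5) 2748.092ms=6b +916.031ms=2b
Σ=8b of 8 (131bpm 4/4) — PASS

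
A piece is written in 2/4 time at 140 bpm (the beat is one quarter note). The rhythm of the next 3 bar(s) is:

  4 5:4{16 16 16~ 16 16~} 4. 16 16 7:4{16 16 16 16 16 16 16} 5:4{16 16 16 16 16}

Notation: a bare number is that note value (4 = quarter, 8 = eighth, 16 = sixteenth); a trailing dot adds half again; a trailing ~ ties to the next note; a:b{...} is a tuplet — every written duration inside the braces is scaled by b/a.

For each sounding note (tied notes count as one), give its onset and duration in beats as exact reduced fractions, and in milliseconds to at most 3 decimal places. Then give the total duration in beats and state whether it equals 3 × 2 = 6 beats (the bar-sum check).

1) 0.0ms=0b +428.571ms=1b
2) 428.571ms=1b +85.714ms=1/5b
3) 514.286ms=6/5b +85.714ms=1/5b
4) 600.0ms=7/5b +171.429ms=2/5b
5) 771.429ms=9/5b +728.571ms=17/10b
6) 1500.0ms=7/2b +107.143ms=1/4b
7) 1607.143ms=15/4b +107.143ms=1/4b
8) 1714.286ms=4b +61.224ms=1/7b
9) 1775.51ms=29/7b +61.224ms=1/7b
10) 1836.735ms=30/7b +61.224ms=1/7b
11) 1897.959ms=31/7b +61.224ms=1/7b
12) 1959.184ms=32/7b +61.224ms=1/7b
13) 2020.408ms=33/7b +61.224ms=1/7b
14) 2081.633ms=34/7b +61.224ms=1/7b
15) 2142.857ms=5b +85.714ms=1/5b
16) 2228.571ms=26/5b +85.714ms=1/5b
17) 2314.286ms=27/5b +85.714ms=1/5b
18) 2400.0ms=28/5b +85.714ms=1/5b
19) 2485.714ms=29/5b +85.714ms=1/5b
Σ=6b of 6 (140bpm 2/4) — PASS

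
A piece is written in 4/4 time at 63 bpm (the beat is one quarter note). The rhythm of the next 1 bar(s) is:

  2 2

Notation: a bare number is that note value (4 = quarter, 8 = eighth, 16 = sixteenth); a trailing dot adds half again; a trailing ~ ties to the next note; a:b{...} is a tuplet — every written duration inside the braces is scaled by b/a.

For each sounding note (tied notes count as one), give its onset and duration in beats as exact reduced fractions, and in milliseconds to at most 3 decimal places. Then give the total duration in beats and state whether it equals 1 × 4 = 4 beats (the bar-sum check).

1) 0.0ms=0b +1904.762ms=2b
2) 1904.762ms=2b +1904.762ms=2b
Σ=4b of 4 (63bpm 4/4) — PASS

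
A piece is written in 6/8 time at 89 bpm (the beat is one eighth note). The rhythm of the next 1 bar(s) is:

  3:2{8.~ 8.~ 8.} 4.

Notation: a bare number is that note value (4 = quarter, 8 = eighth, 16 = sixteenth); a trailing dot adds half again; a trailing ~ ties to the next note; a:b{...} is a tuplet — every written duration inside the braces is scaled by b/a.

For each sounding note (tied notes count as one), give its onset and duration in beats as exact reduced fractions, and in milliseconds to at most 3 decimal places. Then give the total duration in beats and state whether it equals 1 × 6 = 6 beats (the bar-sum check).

1) 0.0ms=0b +2022.472ms=3b
2) 2022.472ms=3b +2022.472ms=3b
Σ=6b of 6 (89bpm 6/8) — PASS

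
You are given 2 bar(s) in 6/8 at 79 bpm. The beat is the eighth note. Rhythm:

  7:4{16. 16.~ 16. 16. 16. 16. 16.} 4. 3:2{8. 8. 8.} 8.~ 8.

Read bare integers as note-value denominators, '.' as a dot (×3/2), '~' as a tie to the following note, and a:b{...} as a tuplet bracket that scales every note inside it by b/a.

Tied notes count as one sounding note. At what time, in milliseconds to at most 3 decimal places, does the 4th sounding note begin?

1. 0.0ms @ 0 + 325.497ms (3/7)
2. 325.497ms @ 3/7 + 650.995ms (6/7)
3. 976.492ms @ 9/7 + 325.497ms (3/7)
4. 1301.989ms @ 12/7 + 325.497ms (3/7)
5. 1627.486ms @ 15/7 + 325.497ms (3/7)
6. 1952.984ms @ 18/7 + 325.497ms (3/7)
7. 2278.481ms @ 3 + 2278.481ms (3)
8. 4556.962ms @ 6 + 759.494ms (1)
9. 5316.456ms @ 7 + 759.494ms (1)
10. 6075.949ms @ 8 + 759.494ms (1)
11. 6835.443ms @ 9 + 2278.481ms (3)

note 4 onset = 12/7b = 1301.989ms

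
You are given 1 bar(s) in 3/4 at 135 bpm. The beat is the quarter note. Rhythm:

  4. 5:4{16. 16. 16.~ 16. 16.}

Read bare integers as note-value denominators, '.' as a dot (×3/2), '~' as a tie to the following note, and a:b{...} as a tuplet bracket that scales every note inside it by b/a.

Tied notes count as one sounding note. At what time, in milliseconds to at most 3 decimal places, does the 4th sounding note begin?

note 4 onset = 21/10b = 933.333ms

1. 0.0ms @ 0 + 666.667ms (3/2)
2. 666.667ms @ 3/2 + 133.333ms (3/10)
3. 800.0ms @ 9/5 + 133.333ms (3/10)
4. 933.333ms @ 21/10 + 266.667ms (3/5)
5. 1200.0ms @ 27/10 + 133.333ms (3/10)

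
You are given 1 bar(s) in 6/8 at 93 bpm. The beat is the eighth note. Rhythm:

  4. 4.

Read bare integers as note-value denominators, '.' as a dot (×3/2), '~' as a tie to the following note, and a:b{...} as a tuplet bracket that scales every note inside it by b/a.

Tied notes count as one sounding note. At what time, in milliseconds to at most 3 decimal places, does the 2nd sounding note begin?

1. 0.0ms @ 0 + 1935.484ms (3)
2. 1935.484ms @ 3 + 1935.484ms (3)

note 2 onset = 3b = 1935.484ms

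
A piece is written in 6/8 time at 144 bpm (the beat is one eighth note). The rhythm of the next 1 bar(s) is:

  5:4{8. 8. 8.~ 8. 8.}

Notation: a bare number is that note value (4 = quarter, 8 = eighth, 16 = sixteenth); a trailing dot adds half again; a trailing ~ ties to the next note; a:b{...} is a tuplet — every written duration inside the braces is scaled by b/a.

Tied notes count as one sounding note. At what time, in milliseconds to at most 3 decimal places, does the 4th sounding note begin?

1. 0.0ms @ 0 + 500.0ms (6/5)
2. 500.0ms @ 6/5 + 500.0ms (6/5)
3. 1000.0ms @ 12/5 + 1000.0ms (12/5)
4. 2000.0ms @ 24/5 + 500.0ms (6/5)

note 4 onset = 24/5b = 2000.0ms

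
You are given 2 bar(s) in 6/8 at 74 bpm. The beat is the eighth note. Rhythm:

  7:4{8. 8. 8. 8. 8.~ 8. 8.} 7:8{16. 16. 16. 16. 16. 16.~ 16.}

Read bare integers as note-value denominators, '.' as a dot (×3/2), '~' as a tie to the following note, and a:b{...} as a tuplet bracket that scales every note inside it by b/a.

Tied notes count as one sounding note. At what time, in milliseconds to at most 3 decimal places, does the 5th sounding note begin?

1. 0.0ms @ 0 + 694.981ms (6/7)
2. 694.981ms @ 6/7 + 694.981ms (6/7)
3. 1389.961ms @ 12/7 + 694.981ms (6/7)
4. 2084.942ms @ 18/7 + 694.981ms (6/7)
5. 2779.923ms @ 24/7 + 1389.961ms (12/7)
6. 4169.884ms @ 36/7 + 694.981ms (6/7)
7. 4864.865ms @ 6 + 694.981ms (6/7)
8. 5559.846ms @ 48/7 + 694.981ms (6/7)
9. 6254.826ms @ 54/7 + 694.981ms (6/7)
10. 6949.807ms @ 60/7 + 694.981ms (6/7)
11. 7644.788ms @ 66/7 + 694.981ms (6/7)
12. 8339.768ms @ 72/7 + 1389.961ms (12/7)

note 5 onset = 24/7b = 2779.923ms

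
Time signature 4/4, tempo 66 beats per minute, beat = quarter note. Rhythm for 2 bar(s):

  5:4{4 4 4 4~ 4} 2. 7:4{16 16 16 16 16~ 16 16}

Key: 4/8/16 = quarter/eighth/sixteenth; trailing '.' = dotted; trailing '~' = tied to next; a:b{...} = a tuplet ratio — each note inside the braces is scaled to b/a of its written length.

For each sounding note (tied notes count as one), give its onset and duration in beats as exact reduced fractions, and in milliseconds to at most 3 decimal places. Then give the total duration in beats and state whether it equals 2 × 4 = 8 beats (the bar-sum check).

1) 0.0ms=0b +727.273ms=4/5b
2) 727.273ms=4/5b +727.273ms=4/5b
3) 1454.545ms=8/5b +727.273ms=4/5b
4) 2181.818ms=12/5b +1454.545ms=8/5b
5) 3636.364ms=4b +2727.273ms=3b
6) 6363.636ms=7b +129.87ms=1/7b
7) 6493.506ms=50/7b +129.87ms=1/7b
8) 6623.377ms=51/7b +129.87ms=1/7b
9) 6753.247ms=52/7b +129.87ms=1/7b
10) 6883.117ms=53/7b +259.74ms=2/7b
11) 7142.857ms=55/7b +129.87ms=1/7b
Σ=8b of 8 (66bpm 4/4) — PASS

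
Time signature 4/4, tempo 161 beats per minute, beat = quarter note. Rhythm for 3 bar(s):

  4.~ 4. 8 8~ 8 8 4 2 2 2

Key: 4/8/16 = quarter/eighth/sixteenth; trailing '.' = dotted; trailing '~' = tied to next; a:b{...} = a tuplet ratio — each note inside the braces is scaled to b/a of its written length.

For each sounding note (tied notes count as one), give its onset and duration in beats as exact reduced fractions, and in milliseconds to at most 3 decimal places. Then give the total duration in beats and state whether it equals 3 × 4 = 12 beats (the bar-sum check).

1) 0.0ms=0b +1118.012ms=3b
2) 1118.012ms=3b +186.335ms=1/2b
3) 1304.348ms=7/2b +372.671ms=1b
4) 1677.019ms=9/2b +186.335ms=1/2b
5) 1863.354ms=5b +372.671ms=1b
6) 2236.025ms=6b +745.342ms=2b
7) 2981.366ms=8b +745.342ms=2b
8) 3726.708ms=10b +745.342ms=2b
Σ=12b of 12 (161bpm 4/4) — PASS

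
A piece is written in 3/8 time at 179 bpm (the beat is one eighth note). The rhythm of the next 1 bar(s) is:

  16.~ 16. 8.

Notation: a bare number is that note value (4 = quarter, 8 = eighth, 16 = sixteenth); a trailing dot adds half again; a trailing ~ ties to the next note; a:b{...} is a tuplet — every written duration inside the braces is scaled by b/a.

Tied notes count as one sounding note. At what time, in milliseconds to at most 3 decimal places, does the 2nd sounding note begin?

note 2 onset = 3/2b = 502.793ms

1. 0.0ms @ 0 + 502.793ms (3/2)
2. 502.793ms @ 3/2 + 502.793ms (3/2)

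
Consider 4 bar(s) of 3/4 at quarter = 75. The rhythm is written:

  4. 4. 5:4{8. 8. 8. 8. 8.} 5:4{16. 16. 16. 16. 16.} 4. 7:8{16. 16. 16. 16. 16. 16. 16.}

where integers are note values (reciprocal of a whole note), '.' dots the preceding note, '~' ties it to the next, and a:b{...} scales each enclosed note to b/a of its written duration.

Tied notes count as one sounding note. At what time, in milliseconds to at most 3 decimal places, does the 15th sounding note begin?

1. 0.0ms @ 0 + 1200.0ms (3/2)
2. 1200.0ms @ 3/2 + 1200.0ms (3/2)
3. 2400.0ms @ 3 + 480.0ms (3/5)
4. 2880.0ms @ 18/5 + 480.0ms (3/5)
5. 3360.0ms @ 21/5 + 480.0ms (3/5)
6. 3840.0ms @ 24/5 + 480.0ms (3/5)
7. 4320.0ms @ 27/5 + 480.0ms (3/5)
8. 4800.0ms @ 6 + 240.0ms (3/10)
9. 5040.0ms @ 63/10 + 240.0ms (3/10)
10. 5280.0ms @ 33/5 + 240.0ms (3/10)
11. 5520.0ms @ 69/10 + 240.0ms (3/10)
12. 5760.0ms @ 36/5 + 240.0ms (3/10)
13. 6000.0ms @ 15/2 + 1200.0ms (3/2)
14. 7200.0ms @ 9 + 342.857ms (3/7)
15. 7542.857ms @ 66/7 + 342.857ms (3/7)
16. 7885.714ms @ 69/7 + 342.857ms (3/7)
17. 8228.571ms @ 72/7 + 342.857ms (3/7)
18. 8571.429ms @ 75/7 + 342.857ms (3/7)
19. 8914.286ms @ 78/7 + 342.857ms (3/7)
20. 9257.143ms @ 81/7 + 342.857ms (3/7)

note 15 onset = 66/7b = 7542.857ms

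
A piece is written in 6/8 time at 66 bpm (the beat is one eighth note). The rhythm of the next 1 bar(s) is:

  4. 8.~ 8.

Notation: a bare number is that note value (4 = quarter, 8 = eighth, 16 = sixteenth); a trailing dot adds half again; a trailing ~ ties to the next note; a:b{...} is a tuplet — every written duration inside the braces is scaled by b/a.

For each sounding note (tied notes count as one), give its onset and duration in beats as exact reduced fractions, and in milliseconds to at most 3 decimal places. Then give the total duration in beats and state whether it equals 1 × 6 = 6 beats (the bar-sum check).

1) 0.0ms=0b +2727.273ms=3b
2) 2727.273ms=3b +2727.273ms=3b
Σ=6b of 6 (66bpm 6/8) — PASS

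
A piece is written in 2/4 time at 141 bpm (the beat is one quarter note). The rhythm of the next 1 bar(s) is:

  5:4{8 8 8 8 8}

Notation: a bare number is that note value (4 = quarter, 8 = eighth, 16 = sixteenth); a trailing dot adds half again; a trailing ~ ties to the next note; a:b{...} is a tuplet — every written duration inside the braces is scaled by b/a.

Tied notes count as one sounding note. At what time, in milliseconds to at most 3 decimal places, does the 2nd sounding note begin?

note 2 onset = 2/5b = 170.213ms

1. 0.0ms @ 0 + 170.213ms (2/5)
2. 170.213ms @ 2/5 + 170.213ms (2/5)
3. 340.426ms @ 4/5 + 170.213ms (2/5)
4. 510.638ms @ 6/5 + 170.213ms (2/5)
5. 680.851ms @ 8/5 + 170.213ms (2/5)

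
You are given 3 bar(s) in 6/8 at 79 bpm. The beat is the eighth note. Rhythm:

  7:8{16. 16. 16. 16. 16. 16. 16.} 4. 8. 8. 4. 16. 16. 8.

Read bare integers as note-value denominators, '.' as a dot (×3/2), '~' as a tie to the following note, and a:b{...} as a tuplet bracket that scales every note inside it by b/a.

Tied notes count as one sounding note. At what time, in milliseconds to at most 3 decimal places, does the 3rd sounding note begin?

1. 0.0ms @ 0 + 650.995ms (6/7)
2. 650.995ms @ 6/7 + 650.995ms (6/7)
3. 1301.989ms @ 12/7 + 650.995ms (6/7)
4. 1952.984ms @ 18/7 + 650.995ms (6/7)
5. 2603.978ms @ 24/7 + 650.995ms (6/7)
6. 3254.973ms @ 30/7 + 650.995ms (6/7)
7. 3905.967ms @ 36/7 + 650.995ms (6/7)
8. 4556.962ms @ 6 + 2278.481ms (3)
9. 6835.443ms @ 9 + 1139.241ms (3/2)
10. 7974.684ms @ 21/2 + 1139.241ms (3/2)
11. 9113.924ms @ 12 + 2278.481ms (3)
12. 11392.405ms @ 15 + 569.62ms (3/4)
13. 11962.025ms @ 63/4 + 569.62ms (3/4)
14. 12531.646ms @ 33/2 + 1139.241ms (3/2)

note 3 onset = 12/7b = 1301.989ms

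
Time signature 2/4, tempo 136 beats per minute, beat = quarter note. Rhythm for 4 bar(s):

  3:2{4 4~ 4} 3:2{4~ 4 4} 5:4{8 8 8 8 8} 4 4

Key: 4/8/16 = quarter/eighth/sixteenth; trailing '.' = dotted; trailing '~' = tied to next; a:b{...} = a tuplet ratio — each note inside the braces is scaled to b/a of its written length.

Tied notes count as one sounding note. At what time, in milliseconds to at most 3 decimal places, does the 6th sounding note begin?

1. 0.0ms @ 0 + 294.118ms (2/3)
2. 294.118ms @ 2/3 + 588.235ms (4/3)
3. 882.353ms @ 2 + 588.235ms (4/3)
4. 1470.588ms @ 10/3 + 294.118ms (2/3)
5. 1764.706ms @ 4 + 176.471ms (2/5)
6. 1941.176ms @ 22/5 + 176.471ms (2/5)
7. 2117.647ms @ 24/5 + 176.471ms (2/5)
8. 2294.118ms @ 26/5 + 176.471ms (2/5)
9. 2470.588ms @ 28/5 + 176.471ms (2/5)
10. 2647.059ms @ 6 + 441.176ms (1)
11. 3088.235ms @ 7 + 441.176ms (1)

note 6 onset = 22/5b = 1941.176ms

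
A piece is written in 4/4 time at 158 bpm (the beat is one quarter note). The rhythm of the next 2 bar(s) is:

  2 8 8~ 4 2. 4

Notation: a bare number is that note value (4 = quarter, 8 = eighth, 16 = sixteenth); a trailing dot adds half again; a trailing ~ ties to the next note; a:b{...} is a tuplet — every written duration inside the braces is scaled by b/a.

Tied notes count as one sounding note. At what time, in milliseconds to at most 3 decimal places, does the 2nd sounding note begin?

1. 0.0ms @ 0 + 759.494ms (2)
2. 759.494ms @ 2 + 189.873ms (1/2)
3. 949.367ms @ 5/2 + 569.62ms (3/2)
4. 1518.987ms @ 4 + 1139.241ms (3)
5. 2658.228ms @ 7 + 379.747ms (1)

note 2 onset = 2b = 759.494ms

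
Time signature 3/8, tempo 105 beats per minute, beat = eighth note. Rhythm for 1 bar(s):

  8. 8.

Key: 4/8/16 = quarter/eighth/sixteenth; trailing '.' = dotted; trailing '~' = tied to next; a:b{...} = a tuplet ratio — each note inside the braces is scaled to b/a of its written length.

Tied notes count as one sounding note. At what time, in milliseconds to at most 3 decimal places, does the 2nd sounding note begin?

1. 0.0ms @ 0 + 857.143ms (3/2)
2. 857.143ms @ 3/2 + 857.143ms (3/2)

note 2 onset = 3/2b = 857.143ms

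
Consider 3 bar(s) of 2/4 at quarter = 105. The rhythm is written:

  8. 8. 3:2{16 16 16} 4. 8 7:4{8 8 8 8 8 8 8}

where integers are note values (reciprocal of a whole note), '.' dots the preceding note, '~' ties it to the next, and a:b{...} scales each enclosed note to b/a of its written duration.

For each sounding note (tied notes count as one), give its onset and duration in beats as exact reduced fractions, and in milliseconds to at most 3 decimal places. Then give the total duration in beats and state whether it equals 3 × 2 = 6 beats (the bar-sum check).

1) 0.0ms=0b +428.571ms=3/4b
2) 428.571ms=3/4b +428.571ms=3/4b
3) 857.143ms=3/2b +95.238ms=1/6b
4) 952.381ms=5/3b +95.238ms=1/6b
5) 1047.619ms=11/6b +95.238ms=1/6b
6) 1142.857ms=2b +857.143ms=3/2b
7) 2000.0ms=7/2b +285.714ms=1/2b
8) 2285.714ms=4b +163.265ms=2/7b
9) 2448.98ms=30/7b +163.265ms=2/7b
10) 2612.245ms=32/7b +163.265ms=2/7b
11) 2775.51ms=34/7b +163.265ms=2/7b
12) 2938.776ms=36/7b +163.265ms=2/7b
13) 3102.041ms=38/7b +163.265ms=2/7b
14) 3265.306ms=40/7b +163.265ms=2/7b
Σ=6b of 6 (105bpm 2/4) — PASS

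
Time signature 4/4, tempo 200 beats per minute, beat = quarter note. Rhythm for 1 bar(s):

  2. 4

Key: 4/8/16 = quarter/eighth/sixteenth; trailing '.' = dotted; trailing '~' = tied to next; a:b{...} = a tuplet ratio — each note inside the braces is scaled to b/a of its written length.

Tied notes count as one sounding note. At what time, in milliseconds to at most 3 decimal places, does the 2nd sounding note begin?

1. 0.0ms @ 0 + 900.0ms (3)
2. 900.0ms @ 3 + 300.0ms (1)

note 2 onset = 3b = 900.0ms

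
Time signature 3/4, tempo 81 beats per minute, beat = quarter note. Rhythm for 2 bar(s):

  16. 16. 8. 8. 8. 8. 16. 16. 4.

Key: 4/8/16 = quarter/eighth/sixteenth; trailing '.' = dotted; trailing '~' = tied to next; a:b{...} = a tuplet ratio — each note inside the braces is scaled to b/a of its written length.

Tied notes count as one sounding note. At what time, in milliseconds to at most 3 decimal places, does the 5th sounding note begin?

note 5 onset = 9/4b = 1666.667ms

1. 0.0ms @ 0 + 277.778ms (3/8)
2. 277.778ms @ 3/8 + 277.778ms (3/8)
3. 555.556ms @ 3/4 + 555.556ms (3/4)
4. 1111.111ms @ 3/2 + 555.556ms (3/4)
5. 1666.667ms @ 9/4 + 555.556ms (3/4)
6. 2222.222ms @ 3 + 555.556ms (3/4)
7. 2777.778ms @ 15/4 + 277.778ms (3/8)
8. 3055.556ms @ 33/8 + 277.778ms (3/8)
9. 3333.333ms @ 9/2 + 1111.111ms (3/2)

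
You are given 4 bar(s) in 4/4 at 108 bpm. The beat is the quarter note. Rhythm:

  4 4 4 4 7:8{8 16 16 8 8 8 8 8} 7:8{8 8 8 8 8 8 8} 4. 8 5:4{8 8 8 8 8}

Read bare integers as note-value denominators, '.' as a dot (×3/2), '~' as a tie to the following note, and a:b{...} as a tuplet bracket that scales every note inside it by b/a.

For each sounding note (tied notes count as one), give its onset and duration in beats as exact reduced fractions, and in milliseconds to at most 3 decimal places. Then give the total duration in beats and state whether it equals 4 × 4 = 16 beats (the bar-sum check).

1) 0.0ms=0b +555.556ms=1b
2) 555.556ms=1b +555.556ms=1b
3) 1111.111ms=2b +555.556ms=1b
4) 1666.667ms=3b +555.556ms=1b
5) 2222.222ms=4b +317.46ms=4/7b
6) 2539.683ms=32/7b +158.73ms=2/7b
7) 2698.413ms=34/7b +158.73ms=2/7b
8) 2857.143ms=36/7b +317.46ms=4/7b
9) 3174.603ms=40/7b +317.46ms=4/7b
10) 3492.063ms=44/7b +317.46ms=4/7b
11) 3809.524ms=48/7b +317.46ms=4/7b
12) 4126.984ms=52/7b +317.46ms=4/7b
13) 4444.444ms=8b +317.46ms=4/7b
14) 4761.905ms=60/7b +317.46ms=4/7b
15) 5079.365ms=64/7b +317.46ms=4/7b
16) 5396.825ms=68/7b +317.46ms=4/7b
17) 5714.286ms=72/7b +317.46ms=4/7b
18) 6031.746ms=76/7b +317.46ms=4/7b
19) 6349.206ms=80/7b +317.46ms=4/7b
20) 6666.667ms=12b +833.333ms=3/2b
21) 7500.0ms=27/2b +277.778ms=1/2b
22) 7777.778ms=14b +222.222ms=2/5b
23) 8000.0ms=72/5b +222.222ms=2/5b
24) 8222.222ms=74/5b +222.222ms=2/5b
25) 8444.444ms=76/5b +222.222ms=2/5b
26) 8666.667ms=78/5b +222.222ms=2/5b
Σ=16b of 16 (108bpm 4/4) — PASS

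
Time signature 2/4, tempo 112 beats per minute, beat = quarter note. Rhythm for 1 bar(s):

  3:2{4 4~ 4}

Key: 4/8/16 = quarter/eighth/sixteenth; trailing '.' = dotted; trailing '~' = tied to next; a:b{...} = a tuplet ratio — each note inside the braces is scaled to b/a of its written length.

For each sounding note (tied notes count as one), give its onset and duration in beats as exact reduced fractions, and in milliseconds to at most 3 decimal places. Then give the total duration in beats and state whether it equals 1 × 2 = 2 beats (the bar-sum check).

1) 0.0ms=0b +357.143ms=2/3b
2) 357.143ms=2/3b +714.286ms=4/3b
Σ=2b of 2 (112bpm 2/4) — PASS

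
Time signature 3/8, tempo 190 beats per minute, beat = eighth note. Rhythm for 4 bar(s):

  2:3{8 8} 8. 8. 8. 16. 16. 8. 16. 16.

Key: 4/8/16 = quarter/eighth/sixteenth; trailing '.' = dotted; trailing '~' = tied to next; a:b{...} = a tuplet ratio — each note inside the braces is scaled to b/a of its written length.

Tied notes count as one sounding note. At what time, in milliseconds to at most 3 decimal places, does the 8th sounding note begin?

1. 0.0ms @ 0 + 473.684ms (3/2)
2. 473.684ms @ 3/2 + 473.684ms (3/2)
3. 947.368ms @ 3 + 473.684ms (3/2)
4. 1421.053ms @ 9/2 + 473.684ms (3/2)
5. 1894.737ms @ 6 + 473.684ms (3/2)
6. 2368.421ms @ 15/2 + 236.842ms (3/4)
7. 2605.263ms @ 33/4 + 236.842ms (3/4)
8. 2842.105ms @ 9 + 473.684ms (3/2)
9. 3315.789ms @ 21/2 + 236.842ms (3/4)
10. 3552.632ms @ 45/4 + 236.842ms (3/4)

note 8 onset = 9b = 2842.105ms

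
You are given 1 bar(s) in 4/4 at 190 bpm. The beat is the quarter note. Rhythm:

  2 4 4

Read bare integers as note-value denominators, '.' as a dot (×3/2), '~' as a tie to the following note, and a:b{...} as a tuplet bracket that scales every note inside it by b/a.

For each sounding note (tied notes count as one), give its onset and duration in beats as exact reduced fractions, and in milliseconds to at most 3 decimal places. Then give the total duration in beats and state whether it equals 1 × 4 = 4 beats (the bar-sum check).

1) 0.0ms=0b +631.579ms=2b
2) 631.579ms=2b +315.789ms=1b
3) 947.368ms=3b +315.789ms=1b
Σ=4b of 4 (190bpm 4/4) — PASS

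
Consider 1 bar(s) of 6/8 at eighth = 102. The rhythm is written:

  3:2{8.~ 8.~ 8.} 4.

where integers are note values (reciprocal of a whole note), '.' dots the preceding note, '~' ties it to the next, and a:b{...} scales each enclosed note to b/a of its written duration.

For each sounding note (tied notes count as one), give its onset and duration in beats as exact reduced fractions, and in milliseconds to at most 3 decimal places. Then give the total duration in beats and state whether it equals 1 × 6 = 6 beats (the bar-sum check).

1) 0.0ms=0b +1764.706ms=3b
2) 1764.706ms=3b +1764.706ms=3b
Σ=6b of 6 (102bpm 6/8) — PASS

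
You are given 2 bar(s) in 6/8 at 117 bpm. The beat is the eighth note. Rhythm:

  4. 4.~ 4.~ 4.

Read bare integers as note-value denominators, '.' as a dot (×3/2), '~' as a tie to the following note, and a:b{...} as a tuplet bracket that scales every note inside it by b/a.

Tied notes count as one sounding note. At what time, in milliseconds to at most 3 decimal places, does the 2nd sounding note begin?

1. 0.0ms @ 0 + 1538.462ms (3)
2. 1538.462ms @ 3 + 4615.385ms (9)

note 2 onset = 3b = 1538.462ms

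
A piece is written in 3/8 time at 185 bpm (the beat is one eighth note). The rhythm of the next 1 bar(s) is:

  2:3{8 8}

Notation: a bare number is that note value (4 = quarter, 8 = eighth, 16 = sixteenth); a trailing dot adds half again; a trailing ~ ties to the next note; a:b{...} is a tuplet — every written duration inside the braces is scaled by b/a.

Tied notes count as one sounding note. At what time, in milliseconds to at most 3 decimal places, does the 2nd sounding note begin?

1. 0.0ms @ 0 + 486.486ms (3/2)
2. 486.486ms @ 3/2 + 486.486ms (3/2)

note 2 onset = 3/2b = 486.486ms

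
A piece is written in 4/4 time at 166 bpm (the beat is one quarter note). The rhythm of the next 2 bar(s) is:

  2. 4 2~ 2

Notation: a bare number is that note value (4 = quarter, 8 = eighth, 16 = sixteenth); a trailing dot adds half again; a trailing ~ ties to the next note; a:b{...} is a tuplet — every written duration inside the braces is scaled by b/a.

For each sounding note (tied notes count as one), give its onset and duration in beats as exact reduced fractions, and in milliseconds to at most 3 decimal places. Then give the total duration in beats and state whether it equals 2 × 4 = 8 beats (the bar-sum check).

1) 0.0ms=0b +1084.337ms=3b
2) 1084.337ms=3b +361.446ms=1b
3) 1445.783ms=4b +1445.783ms=4b
Σ=8b of 8 (166bpm 4/4) — PASS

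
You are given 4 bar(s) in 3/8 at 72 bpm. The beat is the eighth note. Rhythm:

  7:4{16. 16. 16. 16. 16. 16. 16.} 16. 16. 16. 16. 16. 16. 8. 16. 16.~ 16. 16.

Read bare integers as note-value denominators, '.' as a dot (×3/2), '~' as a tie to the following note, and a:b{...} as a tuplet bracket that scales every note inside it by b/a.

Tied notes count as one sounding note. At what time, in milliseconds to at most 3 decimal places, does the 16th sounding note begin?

1. 0.0ms @ 0 + 357.143ms (3/7)
2. 357.143ms @ 3/7 + 357.143ms (3/7)
3. 714.286ms @ 6/7 + 357.143ms (3/7)
4. 1071.429ms @ 9/7 + 357.143ms (3/7)
5. 1428.571ms @ 12/7 + 357.143ms (3/7)
6. 1785.714ms @ 15/7 + 357.143ms (3/7)
7. 2142.857ms @ 18/7 + 357.143ms (3/7)
8. 2500.0ms @ 3 + 625.0ms (3/4)
9. 3125.0ms @ 15/4 + 625.0ms (3/4)
10. 3750.0ms @ 9/2 + 625.0ms (3/4)
11. 4375.0ms @ 21/4 + 625.0ms (3/4)
12. 5000.0ms @ 6 + 625.0ms (3/4)
13. 5625.0ms @ 27/4 + 625.0ms (3/4)
14. 6250.0ms @ 15/2 + 1250.0ms (3/2)
15. 7500.0ms @ 9 + 625.0ms (3/4)
16. 8125.0ms @ 39/4 + 1250.0ms (3/2)
17. 9375.0ms @ 45/4 + 625.0ms (3/4)

note 16 onset = 39/4b = 8125.0ms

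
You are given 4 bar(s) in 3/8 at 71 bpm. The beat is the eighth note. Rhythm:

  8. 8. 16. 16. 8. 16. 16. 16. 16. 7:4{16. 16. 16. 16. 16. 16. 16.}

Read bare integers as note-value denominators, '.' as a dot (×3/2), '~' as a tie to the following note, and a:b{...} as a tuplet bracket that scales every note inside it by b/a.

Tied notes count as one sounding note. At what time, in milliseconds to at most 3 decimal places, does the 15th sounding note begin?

1. 0.0ms @ 0 + 1267.606ms (3/2)
2. 1267.606ms @ 3/2 + 1267.606ms (3/2)
3. 2535.211ms @ 3 + 633.803ms (3/4)
4. 3169.014ms @ 15/4 + 633.803ms (3/4)
5. 3802.817ms @ 9/2 + 1267.606ms (3/2)
6. 5070.423ms @ 6 + 633.803ms (3/4)
7. 5704.225ms @ 27/4 + 633.803ms (3/4)
8. 6338.028ms @ 15/2 + 633.803ms (3/4)
9. 6971.831ms @ 33/4 + 633.803ms (3/4)
10. 7605.634ms @ 9 + 362.173ms (3/7)
11. 7967.807ms @ 66/7 + 362.173ms (3/7)
12. 8329.98ms @ 69/7 + 362.173ms (3/7)
13. 8692.153ms @ 72/7 + 362.173ms (3/7)
14. 9054.326ms @ 75/7 + 362.173ms (3/7)
15. 9416.499ms @ 78/7 + 362.173ms (3/7)
16. 9778.672ms @ 81/7 + 362.173ms (3/7)

note 15 onset = 78/7b = 9416.499ms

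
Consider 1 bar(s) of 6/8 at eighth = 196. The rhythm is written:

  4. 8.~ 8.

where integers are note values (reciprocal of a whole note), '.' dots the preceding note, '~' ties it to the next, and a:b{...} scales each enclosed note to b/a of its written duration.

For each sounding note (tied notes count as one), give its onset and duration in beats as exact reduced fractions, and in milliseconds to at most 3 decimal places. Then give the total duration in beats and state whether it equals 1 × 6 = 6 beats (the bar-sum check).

1) 0.0ms=0b +918.367ms=3b
2) 918.367ms=3b +918.367ms=3b
Σ=6b of 6 (196bpm 6/8) — PASS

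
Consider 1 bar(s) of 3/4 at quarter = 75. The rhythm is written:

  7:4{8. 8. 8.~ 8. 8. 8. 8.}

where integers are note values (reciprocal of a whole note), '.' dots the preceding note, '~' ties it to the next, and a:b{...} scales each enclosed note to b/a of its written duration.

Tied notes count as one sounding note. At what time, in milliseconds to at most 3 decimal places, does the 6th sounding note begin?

note 6 onset = 18/7b = 2057.143ms

1. 0.0ms @ 0 + 342.857ms (3/7)
2. 342.857ms @ 3/7 + 342.857ms (3/7)
3. 685.714ms @ 6/7 + 685.714ms (6/7)
4. 1371.429ms @ 12/7 + 342.857ms (3/7)
5. 1714.286ms @ 15/7 + 342.857ms (3/7)
6. 2057.143ms @ 18/7 + 342.857ms (3/7)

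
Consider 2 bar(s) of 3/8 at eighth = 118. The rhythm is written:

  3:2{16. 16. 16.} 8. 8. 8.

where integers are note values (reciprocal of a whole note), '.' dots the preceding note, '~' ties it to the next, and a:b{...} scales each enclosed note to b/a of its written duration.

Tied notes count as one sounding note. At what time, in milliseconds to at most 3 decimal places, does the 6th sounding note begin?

note 6 onset = 9/2b = 2288.136ms

1. 0.0ms @ 0 + 254.237ms (1/2)
2. 254.237ms @ 1/2 + 254.237ms (1/2)
3. 508.475ms @ 1 + 254.237ms (1/2)
4. 762.712ms @ 3/2 + 762.712ms (3/2)
5. 1525.424ms @ 3 + 762.712ms (3/2)
6. 2288.136ms @ 9/2 + 762.712ms (3/2)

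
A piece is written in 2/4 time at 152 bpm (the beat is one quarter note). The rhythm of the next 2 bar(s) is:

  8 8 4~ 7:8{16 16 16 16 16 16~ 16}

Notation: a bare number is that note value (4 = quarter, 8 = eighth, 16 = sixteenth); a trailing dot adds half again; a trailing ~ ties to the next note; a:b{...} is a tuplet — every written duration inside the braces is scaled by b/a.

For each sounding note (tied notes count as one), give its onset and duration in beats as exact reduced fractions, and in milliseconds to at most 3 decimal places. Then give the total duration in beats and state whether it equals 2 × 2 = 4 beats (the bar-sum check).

1) 0.0ms=0b +197.368ms=1/2b
2) 197.368ms=1/2b +197.368ms=1/2b
3) 394.737ms=1b +507.519ms=9/7b
4) 902.256ms=16/7b +112.782ms=2/7b
5) 1015.038ms=18/7b +112.782ms=2/7b
6) 1127.82ms=20/7b +112.782ms=2/7b
7) 1240.602ms=22/7b +112.782ms=2/7b
8) 1353.383ms=24/7b +225.564ms=4/7b
Σ=4b of 4 (152bpm 2/4) — PASS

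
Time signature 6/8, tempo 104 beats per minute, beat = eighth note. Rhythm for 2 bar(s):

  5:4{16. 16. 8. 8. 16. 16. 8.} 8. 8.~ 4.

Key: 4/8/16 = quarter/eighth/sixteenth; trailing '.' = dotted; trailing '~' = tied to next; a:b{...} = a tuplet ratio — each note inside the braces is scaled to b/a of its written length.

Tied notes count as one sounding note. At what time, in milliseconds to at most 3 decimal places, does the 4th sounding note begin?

note 4 onset = 12/5b = 1384.615ms

1. 0.0ms @ 0 + 346.154ms (3/5)
2. 346.154ms @ 3/5 + 346.154ms (3/5)
3. 692.308ms @ 6/5 + 692.308ms (6/5)
4. 1384.615ms @ 12/5 + 692.308ms (6/5)
5. 2076.923ms @ 18/5 + 346.154ms (3/5)
6. 2423.077ms @ 21/5 + 346.154ms (3/5)
7. 2769.231ms @ 24/5 + 692.308ms (6/5)
8. 3461.538ms @ 6 + 865.385ms (3/2)
9. 4326.923ms @ 15/2 + 2596.154ms (9/2)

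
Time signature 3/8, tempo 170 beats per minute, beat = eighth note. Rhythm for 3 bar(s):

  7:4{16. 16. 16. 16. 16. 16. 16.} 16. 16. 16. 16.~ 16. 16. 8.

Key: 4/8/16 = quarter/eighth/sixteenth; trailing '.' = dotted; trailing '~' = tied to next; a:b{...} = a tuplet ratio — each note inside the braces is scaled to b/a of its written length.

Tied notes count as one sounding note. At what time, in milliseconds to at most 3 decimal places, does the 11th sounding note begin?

note 11 onset = 21/4b = 1852.941ms

1. 0.0ms @ 0 + 151.261ms (3/7)
2. 151.261ms @ 3/7 + 151.261ms (3/7)
3. 302.521ms @ 6/7 + 151.261ms (3/7)
4. 453.782ms @ 9/7 + 151.261ms (3/7)
5. 605.042ms @ 12/7 + 151.261ms (3/7)
6. 756.303ms @ 15/7 + 151.261ms (3/7)
7. 907.563ms @ 18/7 + 151.261ms (3/7)
8. 1058.824ms @ 3 + 264.706ms (3/4)
9. 1323.529ms @ 15/4 + 264.706ms (3/4)
10. 1588.235ms @ 9/2 + 264.706ms (3/4)
11. 1852.941ms @ 21/4 + 529.412ms (3/2)
12. 2382.353ms @ 27/4 + 264.706ms (3/4)
13. 2647.059ms @ 15/2 + 529.412ms (3/2)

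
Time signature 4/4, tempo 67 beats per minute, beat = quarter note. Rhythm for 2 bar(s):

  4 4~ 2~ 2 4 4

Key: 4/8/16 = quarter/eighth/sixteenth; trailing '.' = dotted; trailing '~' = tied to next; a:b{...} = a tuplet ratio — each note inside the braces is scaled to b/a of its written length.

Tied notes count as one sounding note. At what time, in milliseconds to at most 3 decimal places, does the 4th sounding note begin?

note 4 onset = 7b = 6268.657ms

1. 0.0ms @ 0 + 895.522ms (1)
2. 895.522ms @ 1 + 4477.612ms (5)
3. 5373.134ms @ 6 + 895.522ms (1)
4. 6268.657ms @ 7 + 895.522ms (1)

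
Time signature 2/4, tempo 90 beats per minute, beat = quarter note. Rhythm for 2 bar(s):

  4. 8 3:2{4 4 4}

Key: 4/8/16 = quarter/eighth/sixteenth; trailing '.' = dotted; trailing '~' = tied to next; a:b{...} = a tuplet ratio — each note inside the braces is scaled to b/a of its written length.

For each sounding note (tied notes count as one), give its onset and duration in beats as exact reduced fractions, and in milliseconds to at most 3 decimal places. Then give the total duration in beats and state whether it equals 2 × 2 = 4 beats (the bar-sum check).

1) 0.0ms=0b +1000.0ms=3/2b
2) 1000.0ms=3/2b +333.333ms=1/2b
3) 1333.333ms=2b +444.444ms=2/3b
4) 1777.778ms=8/3b +444.444ms=2/3b
5) 2222.222ms=10/3b +444.444ms=2/3b
Σ=4b of 4 (90bpm 2/4) — PASS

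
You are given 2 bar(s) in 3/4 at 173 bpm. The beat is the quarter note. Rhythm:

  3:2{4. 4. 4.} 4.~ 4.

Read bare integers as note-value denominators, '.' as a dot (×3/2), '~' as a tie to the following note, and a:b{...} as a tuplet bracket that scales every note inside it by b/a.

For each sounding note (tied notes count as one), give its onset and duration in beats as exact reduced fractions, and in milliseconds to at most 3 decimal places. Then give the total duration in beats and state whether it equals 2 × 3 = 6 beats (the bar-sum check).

1) 0.0ms=0b +346.821ms=1b
2) 346.821ms=1b +346.821ms=1b
3) 693.642ms=2b +346.821ms=1b
4) 1040.462ms=3b +1040.462ms=3b
Σ=6b of 6 (173bpm 3/4) — PASS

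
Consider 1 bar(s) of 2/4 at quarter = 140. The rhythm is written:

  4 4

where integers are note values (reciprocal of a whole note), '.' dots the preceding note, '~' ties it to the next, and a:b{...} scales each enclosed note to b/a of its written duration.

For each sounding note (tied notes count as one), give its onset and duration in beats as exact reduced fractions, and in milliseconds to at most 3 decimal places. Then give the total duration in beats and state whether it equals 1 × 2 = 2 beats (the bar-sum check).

1) 0.0ms=0b +428.571ms=1b
2) 428.571ms=1b +428.571ms=1b
Σ=2b of 2 (140bpm 2/4) — PASS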